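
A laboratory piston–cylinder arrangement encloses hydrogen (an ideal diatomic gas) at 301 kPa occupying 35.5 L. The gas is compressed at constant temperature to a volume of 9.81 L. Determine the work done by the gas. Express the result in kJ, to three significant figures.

Isothermal: W = nRT ln(V₂/V₁) = P₁V₁ ln(V₂/V₁).
P₁V₁ = (301 kPa)(35.5 L) = 10686 J.
W = 10686 × ln(9.81/35.5) = 10686 × -1.286
W_by_gas = -13743 J.

W ≈ -13.7 kJ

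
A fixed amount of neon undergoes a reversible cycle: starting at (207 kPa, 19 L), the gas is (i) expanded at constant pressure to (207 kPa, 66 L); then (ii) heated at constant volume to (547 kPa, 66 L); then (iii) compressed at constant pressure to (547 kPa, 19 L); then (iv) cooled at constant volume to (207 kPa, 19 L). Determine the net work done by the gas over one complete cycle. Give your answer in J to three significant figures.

W_net ≈ -16000 J

Constant-volume legs do no work.
W(i) = (207)(66 − 19) = 9729 J; W(iii) = (547)(19 − 66) = -25709 J.
W_net = 9729 − 25709 = -15980 J (the counter-clockwise enclosed area).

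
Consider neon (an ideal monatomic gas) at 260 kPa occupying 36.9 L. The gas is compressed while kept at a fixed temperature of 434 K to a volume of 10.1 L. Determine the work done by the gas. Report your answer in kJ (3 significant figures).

Isothermal: W = nRT ln(V₂/V₁) = P₁V₁ ln(V₂/V₁).
P₁V₁ = (260 kPa)(36.9 L) = 9594 J.
W = 9594 × ln(10.1/36.9) = 9594 × -1.296
W_by_gas = -12431 J.

W ≈ -12.4 kJ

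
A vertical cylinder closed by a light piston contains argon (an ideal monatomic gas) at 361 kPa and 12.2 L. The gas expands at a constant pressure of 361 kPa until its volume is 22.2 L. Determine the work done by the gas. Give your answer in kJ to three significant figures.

Isobaric: W = P ΔV.
W = (361 kPa)(22.2 − 12.2 L) = (361)(10) = 3610 J.

W ≈ 3.61 kJ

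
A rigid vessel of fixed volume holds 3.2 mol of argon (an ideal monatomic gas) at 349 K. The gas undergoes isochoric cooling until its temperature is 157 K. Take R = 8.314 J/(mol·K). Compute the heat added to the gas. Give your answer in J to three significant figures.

Q ≈ -7660 J

Constant volume ⇒ W = 0, so Q = ΔU = nCᵥΔT with Cᵥ = 3R/2 = 12.47 J/(mol·K).
ΔU = (3.2)(12.47)(157 − 349) = -7662 J.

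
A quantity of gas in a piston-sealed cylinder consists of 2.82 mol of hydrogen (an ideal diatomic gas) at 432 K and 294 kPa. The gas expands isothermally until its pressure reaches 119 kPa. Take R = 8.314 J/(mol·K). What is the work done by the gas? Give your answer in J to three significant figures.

Isothermal process: W = nRT ln(V₂/V₁) = nRT ln(P₁/P₂).
W = (2.82)(8.314)(432) × ln(294/119)
  = 10128 × ln(2.471) = 10128 × 0.9045
W_by_gas = 9161 J.

W ≈ 9160 J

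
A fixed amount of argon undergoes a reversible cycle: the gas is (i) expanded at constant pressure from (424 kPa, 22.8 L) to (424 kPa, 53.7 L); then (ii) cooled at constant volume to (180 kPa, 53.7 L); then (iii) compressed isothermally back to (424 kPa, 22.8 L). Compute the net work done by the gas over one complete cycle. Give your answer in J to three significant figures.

W_net ≈ 4820 J

Leg (i): W = PΔV = (424)(53.7 − 22.8) = 13102 J.
Leg (ii): W = 0.
Leg (iii): W = PᵢVᵢ ln(V_f/Vᵢ) = (9666) ln(22.8/53.7) = -8280 J.
W_net = 13102 − 8280 = 4821 J.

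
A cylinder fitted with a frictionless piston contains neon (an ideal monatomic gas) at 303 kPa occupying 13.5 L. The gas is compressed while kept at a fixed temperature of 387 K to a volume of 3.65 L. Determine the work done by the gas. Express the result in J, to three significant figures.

Isothermal: W = nRT ln(V₂/V₁) = P₁V₁ ln(V₂/V₁).
P₁V₁ = (303 kPa)(13.5 L) = 4090 J.
W = 4090 × ln(3.65/13.5) = 4090 × -1.308
W_by_gas = -5350 J.

W ≈ -5350 J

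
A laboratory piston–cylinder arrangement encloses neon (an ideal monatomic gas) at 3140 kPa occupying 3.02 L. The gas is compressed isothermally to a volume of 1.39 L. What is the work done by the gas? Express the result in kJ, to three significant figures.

W ≈ -7.36 kJ

Isothermal: W = nRT ln(V₂/V₁) = P₁V₁ ln(V₂/V₁).
P₁V₁ = (3140 kPa)(3.02 L) = 9483 J.
W = 9483 × ln(1.39/3.02) = 9483 × -0.776
W_by_gas = -7358 J.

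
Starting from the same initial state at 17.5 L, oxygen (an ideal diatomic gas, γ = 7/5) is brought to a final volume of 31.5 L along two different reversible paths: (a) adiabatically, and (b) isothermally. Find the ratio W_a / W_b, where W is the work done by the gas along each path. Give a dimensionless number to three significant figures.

W_a / W_b ≈ 0.891

Path (a) adiabatic: W = P₁V₁(1 − (V₁/V₂)^(γ−1))/(γ−1) → W_a/(P₁V₁) = 0.5238.
Path (b) isothermal: W = P₁V₁ ln(V₂/V₁) → W_b/(P₁V₁) = 0.5878.
W_a / W_b = 0.5238 / 0.5878 = 0.8911.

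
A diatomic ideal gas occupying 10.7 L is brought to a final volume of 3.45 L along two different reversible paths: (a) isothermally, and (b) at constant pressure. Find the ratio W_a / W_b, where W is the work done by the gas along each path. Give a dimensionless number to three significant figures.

W_a / W_b ≈ 1.67

Path (a) isothermal: W = P₁V₁ ln(V₂/V₁) → W_a/(P₁V₁) = -1.132.
Path (b) isobaric: W = P₁(V₂ − V₁) → W_b/(P₁V₁) = -0.6776.
W_a / W_b = -1.132 / -0.6776 = 1.67.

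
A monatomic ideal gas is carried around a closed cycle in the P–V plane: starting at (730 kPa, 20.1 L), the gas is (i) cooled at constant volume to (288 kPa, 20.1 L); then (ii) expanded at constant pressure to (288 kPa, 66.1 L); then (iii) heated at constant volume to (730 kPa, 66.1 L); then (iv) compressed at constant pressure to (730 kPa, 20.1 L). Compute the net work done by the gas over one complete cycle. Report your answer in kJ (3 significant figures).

W_net ≈ -20.3 kJ

Constant-volume legs do no work.
W(ii) = (288)(66.1 − 20.1) = 13248 J; W(iv) = (730)(20.1 − 66.1) = -33580 J.
W_net = 13248 − 33580 = -20332 J (the counter-clockwise enclosed area).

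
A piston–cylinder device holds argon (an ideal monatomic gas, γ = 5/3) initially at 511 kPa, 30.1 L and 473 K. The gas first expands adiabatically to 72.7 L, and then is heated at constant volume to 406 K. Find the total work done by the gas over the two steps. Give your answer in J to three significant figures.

W_total ≈ 10300 J

Step 1 (adiabatic): W = (P₁V₁ − P₂V₂)/(γ−1) = (15381 − 8544)/0.667 = 10255 J.
Step 2 (isochoric): W = 0 (constant volume).
W_total = 10255 + 0 = 10255 J.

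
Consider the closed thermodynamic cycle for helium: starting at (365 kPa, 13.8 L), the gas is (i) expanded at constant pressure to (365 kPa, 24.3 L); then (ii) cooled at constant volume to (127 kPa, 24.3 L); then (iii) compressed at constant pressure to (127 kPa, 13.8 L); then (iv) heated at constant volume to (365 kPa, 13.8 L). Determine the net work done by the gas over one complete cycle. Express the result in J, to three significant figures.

W_net ≈ 2500 J

Constant-volume legs do no work.
W(i) = (365)(24.3 − 13.8) = 3832 J; W(iii) = (127)(13.8 − 24.3) = -1334 J.
W_net = 3832 − 1334 = 2499 J (the clockwise enclosed area).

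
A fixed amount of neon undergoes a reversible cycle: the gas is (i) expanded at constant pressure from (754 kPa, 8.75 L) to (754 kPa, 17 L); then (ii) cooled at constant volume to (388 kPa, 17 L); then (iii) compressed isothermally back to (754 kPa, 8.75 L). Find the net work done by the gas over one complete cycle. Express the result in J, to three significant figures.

Leg (i): W = PΔV = (754)(17 − 8.75) = 6220 J.
Leg (ii): W = 0.
Leg (iii): W = PᵢVᵢ ln(V_f/Vᵢ) = (6596) ln(8.75/17) = -4381 J.
W_net = 6220 − 4381 = 1840 J.

W_net ≈ 1840 J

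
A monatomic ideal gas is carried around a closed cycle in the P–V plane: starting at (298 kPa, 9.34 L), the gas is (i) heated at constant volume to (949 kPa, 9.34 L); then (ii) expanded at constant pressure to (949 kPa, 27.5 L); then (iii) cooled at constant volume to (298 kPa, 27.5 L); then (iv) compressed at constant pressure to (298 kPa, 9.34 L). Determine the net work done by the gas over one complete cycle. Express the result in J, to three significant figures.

Constant-volume legs do no work.
W(ii) = (949)(27.5 − 9.34) = 17234 J; W(iv) = (298)(9.34 − 27.5) = -5412 J.
W_net = 17234 − 5412 = 11822 J (the clockwise enclosed area).

W_net ≈ 11800 J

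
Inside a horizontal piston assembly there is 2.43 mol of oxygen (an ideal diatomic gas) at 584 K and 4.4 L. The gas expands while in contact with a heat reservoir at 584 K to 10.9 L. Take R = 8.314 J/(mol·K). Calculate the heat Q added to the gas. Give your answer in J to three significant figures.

Q ≈ 10700 J

Isothermal ⇒ ΔU = 0, so Q = W = nRT ln(V₂/V₁).
Q = (2.43)(8.314)(584) ln(10.9/4.4) = 11799 × 0.9072 = 10703 J.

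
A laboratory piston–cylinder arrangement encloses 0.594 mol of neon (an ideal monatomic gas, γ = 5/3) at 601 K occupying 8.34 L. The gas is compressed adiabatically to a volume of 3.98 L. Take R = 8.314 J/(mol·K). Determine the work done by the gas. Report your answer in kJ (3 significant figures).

W ≈ -2.84 kJ

Adiabatic: TV^(γ−1) = const with γ = 5/3.
T₂ = T₁ (V₁/V₂)^(γ−1) = 601 × (8.34/3.98)^0.667 = 601 × 1.638 = 984.2 K.
W_by = nCᵥ(T₁ − T₂) = (0.594)(12.47)(601 − 984.2) = -2838 J.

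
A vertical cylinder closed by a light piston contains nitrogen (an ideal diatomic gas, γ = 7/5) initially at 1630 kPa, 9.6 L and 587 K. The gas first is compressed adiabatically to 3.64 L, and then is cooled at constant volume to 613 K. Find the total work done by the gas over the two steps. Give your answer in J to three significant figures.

Step 1 (adiabatic): W = (P₁V₁ − P₂V₂)/(γ−1) = (15648 − 23064)/0.4 = -18539 J.
Step 2 (isochoric): W = 0 (constant volume).
W_total = -18539 + 0 = -18539 J.

W_total ≈ -18500 J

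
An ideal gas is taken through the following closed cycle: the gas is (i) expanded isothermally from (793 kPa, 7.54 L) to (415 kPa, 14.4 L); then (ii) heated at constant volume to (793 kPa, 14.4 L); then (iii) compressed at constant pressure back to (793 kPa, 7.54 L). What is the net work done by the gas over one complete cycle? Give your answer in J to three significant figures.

Leg (i): W = PᵢVᵢ ln(V_f/Vᵢ) = (5979) ln(14.4/7.54) = 3869 J.
Leg (ii): W = 0.
Leg (iii): W = PΔV = (793)(7.54 − 14.4) = -5440 J.
W_net = 3869 − 5440 = -1571 J.

W_net ≈ -1570 J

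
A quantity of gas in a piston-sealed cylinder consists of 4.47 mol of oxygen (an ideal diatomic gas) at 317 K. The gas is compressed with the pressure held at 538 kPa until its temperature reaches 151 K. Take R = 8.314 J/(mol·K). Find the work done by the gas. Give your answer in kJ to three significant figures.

Isobaric: W = P ΔV = nR ΔT.
W = (4.47)(8.314)(151 − 317) = -6169 J.

W ≈ -6.17 kJ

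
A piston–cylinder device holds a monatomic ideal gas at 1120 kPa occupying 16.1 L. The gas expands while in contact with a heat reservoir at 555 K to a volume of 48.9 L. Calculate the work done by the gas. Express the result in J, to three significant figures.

Isothermal: W = nRT ln(V₂/V₁) = P₁V₁ ln(V₂/V₁).
P₁V₁ = (1120 kPa)(16.1 L) = 18032 J.
W = 18032 × ln(48.9/16.1) = 18032 × 1.111
W_by_gas = 20033 J.

W ≈ 20000 J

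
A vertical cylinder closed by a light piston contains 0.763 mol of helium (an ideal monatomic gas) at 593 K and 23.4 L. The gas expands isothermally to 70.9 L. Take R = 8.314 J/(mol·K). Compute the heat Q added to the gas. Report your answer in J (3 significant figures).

Isothermal ⇒ ΔU = 0, so Q = W = nRT ln(V₂/V₁).
Q = (0.763)(8.314)(593) ln(70.9/23.4) = 3762 × 1.109 = 4170 J.

Q ≈ 4170 J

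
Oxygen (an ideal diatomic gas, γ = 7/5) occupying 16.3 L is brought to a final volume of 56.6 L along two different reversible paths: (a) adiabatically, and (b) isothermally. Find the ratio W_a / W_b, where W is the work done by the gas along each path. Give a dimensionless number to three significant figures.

W_a / W_b ≈ 0.788

Path (a) adiabatic: W = P₁V₁(1 − (V₁/V₂)^(γ−1))/(γ−1) → W_a/(P₁V₁) = 0.9805.
Path (b) isothermal: W = P₁V₁ ln(V₂/V₁) → W_b/(P₁V₁) = 1.245.
W_a / W_b = 0.9805 / 1.245 = 0.7877.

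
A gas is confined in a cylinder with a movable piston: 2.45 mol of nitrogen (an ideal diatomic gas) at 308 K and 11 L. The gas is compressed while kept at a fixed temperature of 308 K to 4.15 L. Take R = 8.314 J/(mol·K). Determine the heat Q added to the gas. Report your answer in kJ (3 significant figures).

Isothermal ⇒ ΔU = 0, so Q = W = nRT ln(V₂/V₁).
Q = (2.45)(8.314)(308) ln(4.15/11) = 6274 × -0.9748 = -6116 J.

Q ≈ -6.12 kJ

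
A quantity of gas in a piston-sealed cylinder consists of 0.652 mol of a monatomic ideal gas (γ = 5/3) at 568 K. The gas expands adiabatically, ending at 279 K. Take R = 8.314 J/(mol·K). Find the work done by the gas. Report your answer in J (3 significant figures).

W ≈ 2350 J

Adiabatic ⇒ Q = 0, so W_by = −ΔU = nCᵥ(T₁ − T₂).
Cᵥ = 3R/2 = 12.47 J/(mol·K).
W = (0.652)(12.47)(568 − 279) = 2350 J.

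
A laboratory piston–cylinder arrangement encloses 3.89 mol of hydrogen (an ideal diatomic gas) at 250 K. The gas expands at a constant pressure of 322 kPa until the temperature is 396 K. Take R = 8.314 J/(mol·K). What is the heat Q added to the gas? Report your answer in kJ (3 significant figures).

Isobaric: W = nRΔT = (3.89)(8.314)(146) = 4722 J.
ΔU = nCᵥΔT with Cᵥ = 5R/2: ΔU = (3.89)(20.79)(146) = 11805 J.
Q = ΔU + W = 11805 + 4722 = 16526 J.

Q ≈ 16.5 kJ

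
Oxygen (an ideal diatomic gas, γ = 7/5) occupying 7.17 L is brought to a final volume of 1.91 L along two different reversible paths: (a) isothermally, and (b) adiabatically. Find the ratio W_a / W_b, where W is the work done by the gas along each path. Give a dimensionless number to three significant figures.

W_a / W_b ≈ 0.759

Path (a) isothermal: W = P₁V₁ ln(V₂/V₁) → W_a/(P₁V₁) = -1.323.
Path (b) adiabatic: W = P₁V₁(1 − (V₁/V₂)^(γ−1))/(γ−1) → W_b/(P₁V₁) = -1.744.
W_a / W_b = -1.323 / -1.744 = 0.7587.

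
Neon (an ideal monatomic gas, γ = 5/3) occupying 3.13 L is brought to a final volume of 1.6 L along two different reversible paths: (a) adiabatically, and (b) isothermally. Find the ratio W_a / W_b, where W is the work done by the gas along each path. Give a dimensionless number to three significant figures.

W_a / W_b ≈ 1.26

Path (a) adiabatic: W = P₁V₁(1 − (V₁/V₂)^(γ−1))/(γ−1) → W_a/(P₁V₁) = -0.8462.
Path (b) isothermal: W = P₁V₁ ln(V₂/V₁) → W_b/(P₁V₁) = -0.671.
W_a / W_b = -0.8462 / -0.671 = 1.261.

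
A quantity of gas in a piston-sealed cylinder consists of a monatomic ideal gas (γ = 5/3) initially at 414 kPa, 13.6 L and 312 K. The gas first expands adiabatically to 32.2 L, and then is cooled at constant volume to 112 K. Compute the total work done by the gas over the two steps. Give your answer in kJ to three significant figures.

W_total ≈ 3.69 kJ

Step 1 (adiabatic): W = (P₁V₁ − P₂V₂)/(γ−1) = (5630 − 3170)/0.667 = 3691 J.
Step 2 (isochoric): W = 0 (constant volume).
W_total = 3691 + 0 = 3691 J.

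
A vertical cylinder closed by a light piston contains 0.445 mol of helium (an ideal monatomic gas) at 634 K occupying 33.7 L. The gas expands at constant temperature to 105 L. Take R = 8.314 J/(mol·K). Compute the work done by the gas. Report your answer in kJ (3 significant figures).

W ≈ 2.67 kJ

Isothermal: W = nRT ln(V₂/V₁).
W = (0.445)(8.314)(634) × ln(105/33.7)
  = 2346 × 1.136
W_by_gas = 2666 J.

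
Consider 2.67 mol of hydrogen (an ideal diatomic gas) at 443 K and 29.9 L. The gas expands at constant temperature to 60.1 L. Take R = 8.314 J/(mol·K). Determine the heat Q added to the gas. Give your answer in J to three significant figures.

Isothermal ⇒ ΔU = 0, so Q = W = nRT ln(V₂/V₁).
Q = (2.67)(8.314)(443) ln(60.1/29.9) = 9834 × 0.6982 = 6866 J.

Q ≈ 6870 J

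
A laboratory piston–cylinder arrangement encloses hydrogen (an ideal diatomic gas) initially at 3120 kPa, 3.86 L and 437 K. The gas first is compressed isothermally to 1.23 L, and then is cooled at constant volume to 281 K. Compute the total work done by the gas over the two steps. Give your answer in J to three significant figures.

W_total ≈ -13800 J

Step 1 (isothermal): W = P₁V₁ ln(V₂/V₁) = (12043) ln(1.23/3.86) = -13773 J.
Step 2 (isochoric): W = 0 (constant volume).
W_total = -13773 + 0 = -13773 J.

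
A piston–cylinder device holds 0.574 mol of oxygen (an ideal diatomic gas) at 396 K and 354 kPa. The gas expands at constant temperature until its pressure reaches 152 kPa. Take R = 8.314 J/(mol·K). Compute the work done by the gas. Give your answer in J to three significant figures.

Isothermal process: W = nRT ln(V₂/V₁) = nRT ln(P₁/P₂).
W = (0.574)(8.314)(396) × ln(354/152)
  = 1890 × ln(2.329) = 1890 × 0.8454
W_by_gas = 1598 J.

W ≈ 1600 J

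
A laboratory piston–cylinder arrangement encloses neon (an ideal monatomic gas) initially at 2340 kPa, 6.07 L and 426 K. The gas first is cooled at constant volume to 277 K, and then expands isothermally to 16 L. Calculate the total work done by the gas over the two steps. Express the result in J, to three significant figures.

W_total ≈ 8950 J

Step 1 (isochoric): W = 0 (constant volume).
After step 1: P = 1522 kPa (V unchanged).
Step 2 (isothermal): W = P₁V₁ ln(V₂/V₁) = (9236) ln(16/6.07) = 8952 J.
W_total = 0 + 8952 = 8952 J.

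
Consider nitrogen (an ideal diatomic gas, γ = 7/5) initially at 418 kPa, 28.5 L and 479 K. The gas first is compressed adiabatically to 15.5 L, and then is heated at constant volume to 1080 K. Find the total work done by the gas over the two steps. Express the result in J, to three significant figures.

W_total ≈ -8220 J

Step 1 (adiabatic): W = (P₁V₁ − P₂V₂)/(γ−1) = (11913 − 15199)/0.4 = -8216 J.
Step 2 (isochoric): W = 0 (constant volume).
W_total = -8216 + 0 = -8216 J.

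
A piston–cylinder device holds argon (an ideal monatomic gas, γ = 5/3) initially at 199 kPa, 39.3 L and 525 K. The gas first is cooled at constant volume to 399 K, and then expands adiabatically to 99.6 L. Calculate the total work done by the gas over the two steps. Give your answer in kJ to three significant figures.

W_total ≈ 4.12 kJ

Step 1 (isochoric): W = 0 (constant volume).
After step 1: P = 151.2 kPa (V unchanged).
Step 2 (adiabatic): W = (P₁V₁ − P₂V₂)/(γ−1) = (5944 − 3198)/0.667 = 4119 J.
W_total = 0 + 4119 = 4119 J.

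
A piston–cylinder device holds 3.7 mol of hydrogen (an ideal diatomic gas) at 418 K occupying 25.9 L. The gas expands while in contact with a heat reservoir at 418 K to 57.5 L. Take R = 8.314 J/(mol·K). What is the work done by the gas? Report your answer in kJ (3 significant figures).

W ≈ 10.3 kJ

Isothermal: W = nRT ln(V₂/V₁).
W = (3.7)(8.314)(418) × ln(57.5/25.9)
  = 12858 × 0.7975
W_by_gas = 10255 J.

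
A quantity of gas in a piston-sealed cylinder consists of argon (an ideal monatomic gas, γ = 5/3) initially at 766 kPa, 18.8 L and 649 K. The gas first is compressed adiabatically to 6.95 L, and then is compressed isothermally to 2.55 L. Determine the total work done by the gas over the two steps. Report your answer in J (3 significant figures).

Step 1 (adiabatic): W = (P₁V₁ − P₂V₂)/(γ−1) = (14401 − 27958)/0.667 = -20335 J.
After step 1: P = 4023 kPa, V = 6.95 L, T = 1260 K.
Step 2 (isothermal): W = P₁V₁ ln(V₂/V₁) = (27958) ln(2.55/6.95) = -28032 J.
W_total = -20335 − 28032 = -48367 J.

W_total ≈ -48400 J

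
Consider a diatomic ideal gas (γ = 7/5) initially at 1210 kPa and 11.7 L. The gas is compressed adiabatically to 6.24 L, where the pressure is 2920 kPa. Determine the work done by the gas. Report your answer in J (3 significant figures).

W ≈ -10200 J

Adiabatic: W = (P₁V₁ − P₂V₂)/(γ − 1) with γ = 7/5.
P₁V₁ = 14157 J, P₂V₂ = 18221 J.
W = (14157 − 18221) / 0.4 = -10160 J.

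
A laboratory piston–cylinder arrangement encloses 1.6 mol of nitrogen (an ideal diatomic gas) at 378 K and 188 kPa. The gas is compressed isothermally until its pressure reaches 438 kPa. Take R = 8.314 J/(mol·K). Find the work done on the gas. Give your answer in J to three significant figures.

Isothermal process: W = nRT ln(V₂/V₁) = nRT ln(P₁/P₂).
W = (1.6)(8.314)(378) × ln(188/438)
  = 5028 × ln(0.4292) = 5028 × -0.8458
W_by_gas = -4253 J; work on gas = −W_by = 4253 J.

W ≈ 4250 J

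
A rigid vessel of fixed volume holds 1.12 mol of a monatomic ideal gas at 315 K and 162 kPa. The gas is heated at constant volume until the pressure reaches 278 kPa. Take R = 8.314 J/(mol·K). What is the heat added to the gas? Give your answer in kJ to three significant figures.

Constant volume ⇒ W = 0, so Q = ΔU = nCᵥΔT with Cᵥ = 3R/2 = 12.47 J/(mol·K).
At constant V, T₂/T₁ = P₂/P₁ ⇒ ΔT = T₁(P₂/P₁ − 1) = 315·(278/162 − 1) = 225.6 K.
ΔU = (1.12)(12.47)(225.6) = 3150 J.

Q ≈ 3.15 kJ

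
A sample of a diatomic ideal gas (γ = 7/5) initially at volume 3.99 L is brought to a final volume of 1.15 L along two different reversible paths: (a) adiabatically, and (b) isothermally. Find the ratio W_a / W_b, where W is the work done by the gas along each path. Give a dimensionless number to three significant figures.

W_a / W_b ≈ 1.30

Path (a) adiabatic: W = P₁V₁(1 − (V₁/V₂)^(γ−1))/(γ−1) → W_a/(P₁V₁) = -1.612.
Path (b) isothermal: W = P₁V₁ ln(V₂/V₁) → W_b/(P₁V₁) = -1.244.
W_a / W_b = -1.612 / -1.244 = 1.296.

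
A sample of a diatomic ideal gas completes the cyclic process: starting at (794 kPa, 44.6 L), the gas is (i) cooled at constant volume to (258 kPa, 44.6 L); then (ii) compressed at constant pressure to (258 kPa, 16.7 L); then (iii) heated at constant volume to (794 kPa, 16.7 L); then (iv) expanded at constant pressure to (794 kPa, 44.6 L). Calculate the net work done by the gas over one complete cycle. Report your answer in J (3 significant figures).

Constant-volume legs do no work.
W(ii) = (258)(16.7 − 44.6) = -7198 J; W(iv) = (794)(44.6 − 16.7) = 22153 J.
W_net = -7198 + 22153 = 14954 J (the clockwise enclosed area).

W_net ≈ 15000 J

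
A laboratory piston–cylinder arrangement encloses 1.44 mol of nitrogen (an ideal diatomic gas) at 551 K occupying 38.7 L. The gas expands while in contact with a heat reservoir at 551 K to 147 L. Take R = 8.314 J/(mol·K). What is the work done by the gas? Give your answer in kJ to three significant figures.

Isothermal: W = nRT ln(V₂/V₁).
W = (1.44)(8.314)(551) × ln(147/38.7)
  = 6597 × 1.335
W_by_gas = 8804 J.

W ≈ 8.80 kJ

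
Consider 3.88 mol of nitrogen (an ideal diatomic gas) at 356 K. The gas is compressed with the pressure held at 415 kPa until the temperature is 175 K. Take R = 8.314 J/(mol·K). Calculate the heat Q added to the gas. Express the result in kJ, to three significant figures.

Isobaric: W = nRΔT = (3.88)(8.314)(-181) = -5839 J.
ΔU = nCᵥΔT with Cᵥ = 5R/2: ΔU = (3.88)(20.79)(-181) = -14597 J.
Q = ΔU + W = -14597 − 5839 = -20436 J.

Q ≈ -20.4 kJ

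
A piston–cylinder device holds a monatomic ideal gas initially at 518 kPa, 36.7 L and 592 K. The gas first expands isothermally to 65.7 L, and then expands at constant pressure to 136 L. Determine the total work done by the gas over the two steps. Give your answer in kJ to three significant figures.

W_total ≈ 31.4 kJ

Step 1 (isothermal): W = P₁V₁ ln(V₂/V₁) = (19011) ln(65.7/36.7) = 11070 J.
After step 1: P = 289.4 kPa, V = 65.7 L, T = 592 K.
Step 2 (isobaric): W = PΔV = (289.4 kPa)(136 − 65.7 L) = 20342 J.
W_total = 11070 + 20342 = 31412 J.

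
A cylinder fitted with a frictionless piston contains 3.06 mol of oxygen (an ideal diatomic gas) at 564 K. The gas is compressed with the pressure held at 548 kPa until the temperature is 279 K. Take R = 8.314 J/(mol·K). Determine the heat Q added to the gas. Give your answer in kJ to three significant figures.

Q ≈ -25.4 kJ

Isobaric: W = nRΔT = (3.06)(8.314)(-285) = -7251 J.
ΔU = nCᵥΔT with Cᵥ = 5R/2: ΔU = (3.06)(20.79)(-285) = -18127 J.
Q = ΔU + W = -18127 − 7251 = -25377 J.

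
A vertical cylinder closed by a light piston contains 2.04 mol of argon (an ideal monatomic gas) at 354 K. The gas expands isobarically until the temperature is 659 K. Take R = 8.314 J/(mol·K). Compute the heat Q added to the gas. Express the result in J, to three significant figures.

Isobaric: W = nRΔT = (2.04)(8.314)(305) = 5173 J.
ΔU = nCᵥΔT with Cᵥ = 3R/2: ΔU = (2.04)(12.47)(305) = 7759 J.
Q = ΔU + W = 7759 + 5173 = 12932 J.

Q ≈ 12900 J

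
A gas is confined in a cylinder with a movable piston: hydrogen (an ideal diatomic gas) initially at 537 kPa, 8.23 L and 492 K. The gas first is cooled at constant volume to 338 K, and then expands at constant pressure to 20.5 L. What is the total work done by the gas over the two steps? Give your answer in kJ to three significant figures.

W_total ≈ 4.53 kJ

Step 1 (isochoric): W = 0 (constant volume).
After step 1: P = 368.9 kPa (V unchanged).
Step 2 (isobaric): W = PΔV = (368.9 kPa)(20.5 − 8.23 L) = 4527 J.
W_total = 0 + 4527 = 4527 J.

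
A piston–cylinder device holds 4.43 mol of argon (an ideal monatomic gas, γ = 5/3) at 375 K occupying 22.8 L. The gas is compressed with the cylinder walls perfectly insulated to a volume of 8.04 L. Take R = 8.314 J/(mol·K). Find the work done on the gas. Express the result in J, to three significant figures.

W ≈ 20800 J

Adiabatic: TV^(γ−1) = const with γ = 5/3.
T₂ = T₁ (V₁/V₂)^(γ−1) = 375 × (22.8/8.04)^0.667 = 375 × 2.003 = 751.3 K.
W_by = nCᵥ(T₁ − T₂) = (4.43)(12.47)(375 − 751.3) = -20790 J.
Work on gas = −W_by = 20790 J.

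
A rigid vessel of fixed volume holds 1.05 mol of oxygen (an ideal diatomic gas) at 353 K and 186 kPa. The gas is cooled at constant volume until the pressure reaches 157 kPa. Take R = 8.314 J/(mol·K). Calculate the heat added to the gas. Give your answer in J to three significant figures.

Constant volume ⇒ W = 0, so Q = ΔU = nCᵥΔT with Cᵥ = 5R/2 = 20.79 J/(mol·K).
At constant V, T₂/T₁ = P₂/P₁ ⇒ ΔT = T₁(P₂/P₁ − 1) = 353·(157/186 − 1) = -55.04 K.
ΔU = (1.05)(20.79)(-55.04) = -1201 J.

Q ≈ -1200 J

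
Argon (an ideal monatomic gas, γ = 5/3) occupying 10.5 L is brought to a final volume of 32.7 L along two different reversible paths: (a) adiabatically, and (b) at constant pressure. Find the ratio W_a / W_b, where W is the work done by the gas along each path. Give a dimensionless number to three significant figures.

W_a / W_b ≈ 0.377

Path (a) adiabatic: W = P₁V₁(1 − (V₁/V₂)^(γ−1))/(γ−1) → W_a/(P₁V₁) = 0.7966.
Path (b) isobaric: W = P₁(V₂ − V₁) → W_b/(P₁V₁) = 2.114.
W_a / W_b = 0.7966 / 2.114 = 0.3768.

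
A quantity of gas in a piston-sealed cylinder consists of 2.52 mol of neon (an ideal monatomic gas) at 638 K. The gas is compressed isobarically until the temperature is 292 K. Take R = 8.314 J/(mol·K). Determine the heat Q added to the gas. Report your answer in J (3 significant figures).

Q ≈ -18100 J

Isobaric: W = nRΔT = (2.52)(8.314)(-346) = -7249 J.
ΔU = nCᵥΔT with Cᵥ = 3R/2: ΔU = (2.52)(12.47)(-346) = -10874 J.
Q = ΔU + W = -10874 − 7249 = -18123 J.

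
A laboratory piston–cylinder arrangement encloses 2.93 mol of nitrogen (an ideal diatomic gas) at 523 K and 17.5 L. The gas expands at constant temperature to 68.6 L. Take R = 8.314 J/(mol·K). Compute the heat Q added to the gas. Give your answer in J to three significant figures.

Q ≈ 17400 J

Isothermal ⇒ ΔU = 0, so Q = W = nRT ln(V₂/V₁).
Q = (2.93)(8.314)(523) ln(68.6/17.5) = 12740 × 1.366 = 17404 J.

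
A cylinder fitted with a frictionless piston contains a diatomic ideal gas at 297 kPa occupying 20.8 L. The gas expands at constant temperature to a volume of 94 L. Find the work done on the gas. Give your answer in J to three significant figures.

Isothermal: W = nRT ln(V₂/V₁) = P₁V₁ ln(V₂/V₁).
P₁V₁ = (297 kPa)(20.8 L) = 6178 J.
W = 6178 × ln(94/20.8) = 6178 × 1.508
W_by_gas = 9318 J; work on gas = −W_by = -9318 J.

W ≈ -9320 J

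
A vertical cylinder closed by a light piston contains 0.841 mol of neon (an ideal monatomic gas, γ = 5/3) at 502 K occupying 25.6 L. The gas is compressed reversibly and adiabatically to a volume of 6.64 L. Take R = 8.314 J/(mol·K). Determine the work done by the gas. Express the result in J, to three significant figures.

Adiabatic: TV^(γ−1) = const with γ = 5/3.
T₂ = T₁ (V₁/V₂)^(γ−1) = 502 × (25.6/6.64)^0.667 = 502 × 2.459 = 1234 K.
W_by = nCᵥ(T₁ − T₂) = (0.841)(12.47)(502 − 1234) = -7680 J.

W ≈ -7680 J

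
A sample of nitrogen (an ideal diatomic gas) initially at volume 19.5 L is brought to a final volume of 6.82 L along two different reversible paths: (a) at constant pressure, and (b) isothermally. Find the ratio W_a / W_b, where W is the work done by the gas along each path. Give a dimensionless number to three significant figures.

Path (a) isobaric: W = P₁(V₂ − V₁) → W_a/(P₁V₁) = -0.6503.
Path (b) isothermal: W = P₁V₁ ln(V₂/V₁) → W_b/(P₁V₁) = -1.051.
W_a / W_b = -0.6503 / -1.051 = 0.619.

W_a / W_b ≈ 0.619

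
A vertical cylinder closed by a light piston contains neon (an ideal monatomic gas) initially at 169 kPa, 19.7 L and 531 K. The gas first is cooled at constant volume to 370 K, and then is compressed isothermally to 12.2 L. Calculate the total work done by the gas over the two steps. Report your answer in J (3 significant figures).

W_total ≈ -1110 J

Step 1 (isochoric): W = 0 (constant volume).
After step 1: P = 117.8 kPa (V unchanged).
Step 2 (isothermal): W = P₁V₁ ln(V₂/V₁) = (2320) ln(12.2/19.7) = -1112 J.
W_total = 0 − 1112 = -1112 J.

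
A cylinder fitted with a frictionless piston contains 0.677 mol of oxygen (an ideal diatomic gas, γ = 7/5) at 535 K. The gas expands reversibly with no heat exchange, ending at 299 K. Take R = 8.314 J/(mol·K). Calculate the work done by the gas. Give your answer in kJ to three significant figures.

W ≈ 3.32 kJ

Adiabatic ⇒ Q = 0, so W_by = −ΔU = nCᵥ(T₁ − T₂).
Cᵥ = 5R/2 = 20.79 J/(mol·K).
W = (0.677)(20.79)(535 − 299) = 3321 J.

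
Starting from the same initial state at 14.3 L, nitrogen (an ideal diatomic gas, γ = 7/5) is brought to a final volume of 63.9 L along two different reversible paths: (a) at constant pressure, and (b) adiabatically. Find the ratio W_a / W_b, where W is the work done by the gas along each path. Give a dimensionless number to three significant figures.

W_a / W_b ≈ 3.08

Path (a) isobaric: W = P₁(V₂ − V₁) → W_a/(P₁V₁) = 3.469.
Path (b) adiabatic: W = P₁V₁(1 − (V₁/V₂)^(γ−1))/(γ−1) → W_b/(P₁V₁) = 1.126.
W_a / W_b = 3.469 / 1.126 = 3.079.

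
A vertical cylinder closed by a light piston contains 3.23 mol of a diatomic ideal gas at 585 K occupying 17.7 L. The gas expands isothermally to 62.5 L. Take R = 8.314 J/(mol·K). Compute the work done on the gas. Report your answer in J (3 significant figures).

W ≈ -19800 J

Isothermal: W = nRT ln(V₂/V₁).
W = (3.23)(8.314)(585) × ln(62.5/17.7)
  = 15710 × 1.262
W_by_gas = 19819 J; work on gas = −W_by = -19819 J.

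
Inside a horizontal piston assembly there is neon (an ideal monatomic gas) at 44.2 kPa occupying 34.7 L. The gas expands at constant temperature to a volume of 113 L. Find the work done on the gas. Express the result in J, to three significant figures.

W ≈ -1810 J

Isothermal: W = nRT ln(V₂/V₁) = P₁V₁ ln(V₂/V₁).
P₁V₁ = (44.2 kPa)(34.7 L) = 1534 J.
W = 1534 × ln(113/34.7) = 1534 × 1.181
W_by_gas = 1811 J; work on gas = −W_by = -1811 J.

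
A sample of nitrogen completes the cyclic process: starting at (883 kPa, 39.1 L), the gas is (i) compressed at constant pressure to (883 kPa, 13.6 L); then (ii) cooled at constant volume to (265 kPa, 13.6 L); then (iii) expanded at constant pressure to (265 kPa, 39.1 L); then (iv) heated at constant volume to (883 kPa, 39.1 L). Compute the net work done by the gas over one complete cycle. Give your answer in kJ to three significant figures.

Constant-volume legs do no work.
W(i) = (883)(13.6 − 39.1) = -22516 J; W(iii) = (265)(39.1 − 13.6) = 6758 J.
W_net = -22516 + 6758 = -15759 J (the counter-clockwise enclosed area).

W_net ≈ -15.8 kJ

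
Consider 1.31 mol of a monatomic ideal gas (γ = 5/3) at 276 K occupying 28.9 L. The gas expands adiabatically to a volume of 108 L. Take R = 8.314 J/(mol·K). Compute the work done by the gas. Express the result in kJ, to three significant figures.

Adiabatic: TV^(γ−1) = const with γ = 5/3.
T₂ = T₁ (V₁/V₂)^(γ−1) = 276 × (28.9/108)^0.667 = 276 × 0.4153 = 114.6 K.
W_by = nCᵥ(T₁ − T₂) = (1.31)(12.47)(276 − 114.6) = 2637 J.

W ≈ 2.64 kJ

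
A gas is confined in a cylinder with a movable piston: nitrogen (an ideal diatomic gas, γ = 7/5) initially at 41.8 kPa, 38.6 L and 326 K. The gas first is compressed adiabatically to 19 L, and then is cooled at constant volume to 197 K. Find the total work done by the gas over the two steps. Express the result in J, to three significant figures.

Step 1 (adiabatic): W = (P₁V₁ − P₂V₂)/(γ−1) = (1613 − 2142)/0.4 = -1322 J.
Step 2 (isochoric): W = 0 (constant volume).
W_total = -1322 + 0 = -1322 J.

W_total ≈ -1320 J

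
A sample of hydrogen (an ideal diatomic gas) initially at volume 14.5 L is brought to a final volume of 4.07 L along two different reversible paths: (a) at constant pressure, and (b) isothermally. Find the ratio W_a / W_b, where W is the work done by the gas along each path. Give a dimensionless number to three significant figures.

W_a / W_b ≈ 0.566

Path (a) isobaric: W = P₁(V₂ − V₁) → W_a/(P₁V₁) = -0.7193.
Path (b) isothermal: W = P₁V₁ ln(V₂/V₁) → W_b/(P₁V₁) = -1.271.
W_a / W_b = -0.7193 / -1.271 = 0.5662.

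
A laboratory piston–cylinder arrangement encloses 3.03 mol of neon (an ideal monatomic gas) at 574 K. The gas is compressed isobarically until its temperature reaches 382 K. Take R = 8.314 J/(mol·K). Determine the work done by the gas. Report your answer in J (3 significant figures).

W ≈ -4840 J

Isobaric: W = P ΔV = nR ΔT.
W = (3.03)(8.314)(382 − 574) = -4837 J.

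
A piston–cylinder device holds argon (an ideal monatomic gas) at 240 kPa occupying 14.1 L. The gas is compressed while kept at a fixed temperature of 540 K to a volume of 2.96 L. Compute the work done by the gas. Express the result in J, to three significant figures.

W ≈ -5280 J

Isothermal: W = nRT ln(V₂/V₁) = P₁V₁ ln(V₂/V₁).
P₁V₁ = (240 kPa)(14.1 L) = 3384 J.
W = 3384 × ln(2.96/14.1) = 3384 × -1.561
W_by_gas = -5282 J.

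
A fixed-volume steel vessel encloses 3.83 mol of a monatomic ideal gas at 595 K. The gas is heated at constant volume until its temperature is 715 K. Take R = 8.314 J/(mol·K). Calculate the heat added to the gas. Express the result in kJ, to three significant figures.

Constant volume ⇒ W = 0, so Q = ΔU = nCᵥΔT with Cᵥ = 3R/2 = 12.47 J/(mol·K).
ΔU = (3.83)(12.47)(715 − 595) = 5732 J.

Q ≈ 5.73 kJ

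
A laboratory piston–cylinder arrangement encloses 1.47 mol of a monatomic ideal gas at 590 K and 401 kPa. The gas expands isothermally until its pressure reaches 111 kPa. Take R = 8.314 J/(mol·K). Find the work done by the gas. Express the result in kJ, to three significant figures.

W ≈ 9.26 kJ

Isothermal process: W = nRT ln(V₂/V₁) = nRT ln(P₁/P₂).
W = (1.47)(8.314)(590) × ln(401/111)
  = 7211 × ln(3.613) = 7211 × 1.284
W_by_gas = 9262 J.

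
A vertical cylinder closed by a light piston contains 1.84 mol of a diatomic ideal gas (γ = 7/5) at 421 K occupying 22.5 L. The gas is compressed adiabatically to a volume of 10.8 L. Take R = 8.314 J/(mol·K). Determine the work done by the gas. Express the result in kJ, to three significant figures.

W ≈ -5.49 kJ

Adiabatic: TV^(γ−1) = const with γ = 7/5.
T₂ = T₁ (V₁/V₂)^(γ−1) = 421 × (22.5/10.8)^0.4 = 421 × 1.341 = 564.7 K.
W_by = nCᵥ(T₁ − T₂) = (1.84)(20.79)(421 − 564.7) = -5494 J.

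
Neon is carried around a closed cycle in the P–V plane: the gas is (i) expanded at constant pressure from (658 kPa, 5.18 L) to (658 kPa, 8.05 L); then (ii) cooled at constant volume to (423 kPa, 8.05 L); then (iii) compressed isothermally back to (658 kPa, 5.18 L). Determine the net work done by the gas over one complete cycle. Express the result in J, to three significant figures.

W_net ≈ 387 J

Leg (i): W = PΔV = (658)(8.05 − 5.18) = 1888 J.
Leg (ii): W = 0.
Leg (iii): W = PᵢVᵢ ln(V_f/Vᵢ) = (3405) ln(5.18/8.05) = -1501 J.
W_net = 1888 − 1501 = 387.2 J.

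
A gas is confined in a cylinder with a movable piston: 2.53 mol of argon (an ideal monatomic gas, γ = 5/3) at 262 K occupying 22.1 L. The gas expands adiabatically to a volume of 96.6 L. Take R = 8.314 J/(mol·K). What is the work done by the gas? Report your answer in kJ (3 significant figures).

Adiabatic: TV^(γ−1) = const with γ = 5/3.
T₂ = T₁ (V₁/V₂)^(γ−1) = 262 × (22.1/96.6)^0.667 = 262 × 0.3741 = 98 K.
W_by = nCᵥ(T₁ − T₂) = (2.53)(12.47)(262 − 98) = 5174 J.

W ≈ 5.17 kJ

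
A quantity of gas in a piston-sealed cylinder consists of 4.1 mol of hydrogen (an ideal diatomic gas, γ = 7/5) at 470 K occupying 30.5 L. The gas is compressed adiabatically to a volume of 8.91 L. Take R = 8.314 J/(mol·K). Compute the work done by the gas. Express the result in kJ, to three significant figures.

Adiabatic: TV^(γ−1) = const with γ = 7/5.
T₂ = T₁ (V₁/V₂)^(γ−1) = 470 × (30.5/8.91)^0.4 = 470 × 1.636 = 768.9 K.
W_by = nCᵥ(T₁ − T₂) = (4.1)(20.79)(470 − 768.9) = -25471 J.

W ≈ -25.5 kJ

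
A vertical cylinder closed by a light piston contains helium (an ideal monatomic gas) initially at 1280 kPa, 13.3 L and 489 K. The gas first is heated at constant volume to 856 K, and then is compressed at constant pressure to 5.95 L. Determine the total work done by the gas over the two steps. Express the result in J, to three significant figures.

Step 1 (isochoric): W = 0 (constant volume).
After step 1: P = 2241 kPa (V unchanged).
Step 2 (isobaric): W = PΔV = (2241 kPa)(5.95 − 13.3 L) = -16469 J.
W_total = 0 − 16469 = -16469 J.

W_total ≈ -16500 J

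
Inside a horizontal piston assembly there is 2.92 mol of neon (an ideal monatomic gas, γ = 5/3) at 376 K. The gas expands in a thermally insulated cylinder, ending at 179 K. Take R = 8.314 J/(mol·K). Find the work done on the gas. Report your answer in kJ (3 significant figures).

W ≈ -7.17 kJ

Adiabatic ⇒ Q = 0, so W_by = −ΔU = nCᵥ(T₁ − T₂).
Cᵥ = 3R/2 = 12.47 J/(mol·K).
W = (2.92)(12.47)(376 − 179) = 7174 J.
Work on gas = −W_by = -7174 J.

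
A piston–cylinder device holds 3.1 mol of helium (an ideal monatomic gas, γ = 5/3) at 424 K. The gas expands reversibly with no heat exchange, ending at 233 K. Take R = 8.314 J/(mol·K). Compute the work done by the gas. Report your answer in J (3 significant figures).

W ≈ 7380 J

Adiabatic ⇒ Q = 0, so W_by = −ΔU = nCᵥ(T₁ − T₂).
Cᵥ = 3R/2 = 12.47 J/(mol·K).
W = (3.1)(12.47)(424 − 233) = 7384 J.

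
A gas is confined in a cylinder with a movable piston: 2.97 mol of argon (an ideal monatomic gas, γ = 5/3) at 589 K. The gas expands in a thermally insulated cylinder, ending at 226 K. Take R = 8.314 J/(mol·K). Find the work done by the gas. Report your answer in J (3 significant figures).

W ≈ 13400 J

Adiabatic ⇒ Q = 0, so W_by = −ΔU = nCᵥ(T₁ − T₂).
Cᵥ = 3R/2 = 12.47 J/(mol·K).
W = (2.97)(12.47)(589 − 226) = 13445 J.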